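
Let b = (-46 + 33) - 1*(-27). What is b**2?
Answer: 196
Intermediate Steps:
b = 14 (b = -13 + 27 = 14)
b**2 = 14**2 = 196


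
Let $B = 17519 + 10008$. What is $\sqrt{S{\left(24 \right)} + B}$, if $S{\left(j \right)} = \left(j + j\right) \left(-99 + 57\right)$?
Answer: $\sqrt{25511} \approx 159.72$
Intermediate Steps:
$B = 27527$
$S{\left(j \right)} = - 84 j$ ($S{\left(j \right)} = 2 j \left(-42\right) = - 84 j$)
$\sqrt{S{\left(24 \right)} + B} = \sqrt{\left(-84\right) 24 + 27527} = \sqrt{-2016 + 27527} = \sqrt{25511}$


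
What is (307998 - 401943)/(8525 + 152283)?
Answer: -93945/160808 ≈ -0.58421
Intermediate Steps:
(307998 - 401943)/(8525 + 152283) = -93945/160808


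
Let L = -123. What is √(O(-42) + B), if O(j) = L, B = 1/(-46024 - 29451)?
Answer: I*√28026663094/15095 ≈ 11.091*I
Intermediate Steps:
B = -1/75475 (B = 1/(-75475) = -1/75475 ≈ -1.3249e-5)
O(j) = -123
√(O(-42) + B) = √(-123 - 1/75475) = √(-9283426/75475) = I*√28026663094/15095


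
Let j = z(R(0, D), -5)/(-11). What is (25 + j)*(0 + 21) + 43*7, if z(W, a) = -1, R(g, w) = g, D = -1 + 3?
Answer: 9107/11 ≈ 827.91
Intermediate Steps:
D = 2
j = 1/11 (j = -1/(-11) = -1*(-1/11) = 1/11 ≈ 0.090909)
(25 + j)*(0 + 21) + 43*7 = (25 + 1/11)*(0 + 21) + 43*7 = (276/11)*21 + 301 = 5796/11 + 301 = 9107/11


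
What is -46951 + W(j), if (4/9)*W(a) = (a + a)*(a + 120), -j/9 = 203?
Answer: 27974299/2 ≈ 1.3987e+7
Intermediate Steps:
j = -1827 (j = -9*203 = -1827)
W(a) = 9*a*(120 + a)/2 (W(a) = 9*((a + a)*(a + 120))/4 = 9*((2*a)*(120 + a))/4 = 9*(2*a*(120 + a))/4 = 9*a*(120 + a)/2)
-46951 + W(j) = -46951 + (9/2)*(-1827)*(120 - 1827) = -46951 + (9/2)*(-1827)*(-1707) = -46951 + 28068201/2 = 27974299/2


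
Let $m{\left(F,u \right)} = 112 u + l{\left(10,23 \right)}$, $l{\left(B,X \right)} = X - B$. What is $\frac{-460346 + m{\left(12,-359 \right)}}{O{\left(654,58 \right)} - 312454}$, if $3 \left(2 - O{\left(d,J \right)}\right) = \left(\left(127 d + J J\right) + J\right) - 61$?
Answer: $\frac{1501623}{1023775} \approx 1.4668$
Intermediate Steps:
$m{\left(F,u \right)} = 13 + 112 u$ ($m{\left(F,u \right)} = 112 u + \left(23 - 10\right) = 112 u + 13 = 13 + 112 u$)
$O{\left(d,J \right)} = \frac{67}{3} - \frac{127 d}{3} - \frac{J}{3} - \frac{J^{2}}{3}$ ($O{\left(d,J \right)} = 2 - \frac{\left(\left(127 d + J J\right) + J\right) - 61}{3} = 2 - \frac{\left(\left(127 d + J^{2}\right) + J\right) - 61}{3} = 2 - \frac{\left(\left(J^{2} + 127 d\right) + J\right) - 61}{3} = 2 - \frac{\left(J + J^{2} + 127 d\right) - 61}{3} = 2 - \frac{-61 + J + J^{2} + 127 d}{3} = 2 - \left(- \frac{61}{3} + \frac{J}{3} + \frac{J^{2}}{3} + \frac{127 d}{3}\right) = \frac{67}{3} - \frac{127 d}{3} - \frac{J}{3} - \frac{J^{2}}{3}$)
$\frac{-460346 + m{\left(12,-359 \right)}}{O{\left(654,58 \right)} - 312454} = \frac{-460346 + \left(13 + 112 \left(-359\right)\right)}{\left(\frac{67}{3} - 27686 - \frac{58}{3} - \frac{58^{2}}{3}\right) - 312454} = \frac{-460346 + \left(13 - 40208\right)}{\left(\frac{67}{3} - 27686 - \frac{58}{3} - \frac{3364}{3}\right) - 312454} = \frac{-460346 - 40195}{\left(\frac{67}{3} - 27686 - \frac{58}{3} - \frac{3364}{3}\right) - 312454} = - \frac{500541}{- \frac{86413}{3} - 312454} = - \frac{500541}{- \frac{1023775}{3}} = \left(-500541\right) \left(- \frac{3}{1023775}\right) = \frac{1501623}{1023775}$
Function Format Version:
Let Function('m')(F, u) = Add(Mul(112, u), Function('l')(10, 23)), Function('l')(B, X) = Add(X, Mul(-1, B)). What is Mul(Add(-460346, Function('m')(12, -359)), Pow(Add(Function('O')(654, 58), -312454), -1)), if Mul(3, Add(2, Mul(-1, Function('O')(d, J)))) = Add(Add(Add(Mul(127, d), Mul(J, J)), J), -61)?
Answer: Rational(1501623, 1023775) ≈ 1.4668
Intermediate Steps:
Function('m')(F, u) = Add(13, Mul(112, u)) (Function('m')(F, u) = Add(Mul(112, u), Add(23, Mul(-1, 10))) = Add(Mul(112, u), Add(23, -10)) = Add(Mul(112, u), 13) = Add(13, Mul(112, u)))
Function('O')(d, J) = Add(Rational(67, 3), Mul(Rational(-127, 3), d), Mul(Rational(-1, 3), J), Mul(Rational(-1, 3), Pow(J, 2))) (Function('O')(d, J) = Add(2, Mul(Rational(-1, 3), Add(Add(Add(Mul(127, d), Mul(J, J)), J), -61))) = Add(2, Mul(Rational(-1, 3), Add(Add(Add(Mul(127, d), Pow(J, 2)), J), -61))) = Add(2, Mul(Rational(-1, 3), Add(Add(Add(Pow(J, 2), Mul(127, d)), J), -61))) = Add(2, Mul(Rational(-1, 3), Add(Add(J, Pow(J, 2), Mul(127, d)), -61))) = Add(2, Mul(Rational(-1, 3), Add(-61, J, Pow(J, 2), Mul(127, d)))) = Add(2, Add(Rational(61, 3), Mul(Rational(-127, 3), d), Mul(Rational(-1, 3), J), Mul(Rational(-1, 3), Pow(J, 2)))) = Add(Rational(67, 3), Mul(Rational(-127, 3), d), Mul(Rational(-1, 3), J), Mul(Rational(-1, 3), Pow(J, 2))))
Mul(Add(-460346, Function('m')(12, -359)), Pow(Add(Function('O')(654, 58), -312454), -1)) = Mul(Add(-460346, Add(13, Mul(112, -359))), Pow(Add(Add(Rational(67, 3), Mul(Rational(-127, 3), 654), Mul(Rational(-1, 3), 58), Mul(Rational(-1, 3), Pow(58, 2))), -312454), -1)) = Mul(Add(-460346, Add(13, -40208)), Pow(Add(Add(Rational(67, 3), -27686, Rational(-58, 3), Mul(Rational(-1, 3), 3364)), -312454), -1)) = Mul(Add(-460346, -40195), Pow(Add(Add(Rational(67, 3), -27686, Rational(-58, 3), Rational(-3364, 3)), -312454), -1)) = Mul(-500541, Pow(Add(Rational(-86413, 3), -312454), -1)) = Mul(-500541, Pow(Rational(-1023775, 3), -1)) = Mul(-500541, Rational(-3, 1023775)) = Rational(1501623, 1023775)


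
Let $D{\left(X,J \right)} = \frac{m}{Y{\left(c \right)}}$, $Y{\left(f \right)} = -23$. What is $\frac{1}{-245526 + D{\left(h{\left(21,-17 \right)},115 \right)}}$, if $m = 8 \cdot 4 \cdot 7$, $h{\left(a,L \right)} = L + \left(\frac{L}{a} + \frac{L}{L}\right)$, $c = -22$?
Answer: $- \frac{23}{5647322} \approx -4.0727 \cdot 10^{-6}$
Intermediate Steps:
$h{\left(a,L \right)} = 1 + L + \frac{L}{a}$ ($h{\left(a,L \right)} = L + \left(\frac{L}{a} + 1\right) = L + \left(1 + \frac{L}{a}\right) = 1 + L + \frac{L}{a}$)
$m = 224$ ($m = 32 \cdot 7 = 224$)
$D{\left(X,J \right)} = - \frac{224}{23}$ ($D{\left(X,J \right)} = \frac{224}{-23} = 224 \left(- \frac{1}{23}\right) = - \frac{224}{23}$)
$\frac{1}{-245526 + D{\left(h{\left(21,-17 \right)},115 \right)}} = \frac{1}{-245526 - \frac{224}{23}} = \frac{1}{- \frac{5647322}{23}} = - \frac{23}{5647322}$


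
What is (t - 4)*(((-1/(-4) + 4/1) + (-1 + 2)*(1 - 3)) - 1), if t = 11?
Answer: 35/4 ≈ 8.7500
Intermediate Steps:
(t - 4)*(((-1/(-4) + 4/1) + (-1 + 2)*(1 - 3)) - 1) = (11 - 4)*(((-1/(-4) + 4/1) + (-1 + 2)*(1 - 3)) - 1) = 7*(((-1*(-¼) + 4*1) + 1*(-2)) - 1) = 7*(((¼ + 4) - 2) - 1) = 7*((17/4 - 2) - 1) = 7*(9/4 - 1) = 7*(5/4) = 35/4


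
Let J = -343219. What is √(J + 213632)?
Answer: I*√129587 ≈ 359.98*I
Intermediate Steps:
√(J + 213632) = √(-343219 + 213632) = √(-129587) = I*√129587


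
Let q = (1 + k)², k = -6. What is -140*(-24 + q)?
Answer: -140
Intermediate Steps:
q = 25 (q = (1 - 6)² = (-5)² = 25)
-140*(-24 + q) = -140*(-24 + 25) = -140*1 = -140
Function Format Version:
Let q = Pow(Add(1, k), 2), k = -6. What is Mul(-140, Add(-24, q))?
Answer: -140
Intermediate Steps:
q = 25 (q = Pow(Add(1, -6), 2) = Pow(-5, 2) = 25)
Mul(-140, Add(-24, q)) = Mul(-140, Add(-24, 25)) = Mul(-140, 1) = -140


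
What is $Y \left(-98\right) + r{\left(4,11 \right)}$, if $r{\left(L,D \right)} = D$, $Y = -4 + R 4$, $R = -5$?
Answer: $2363$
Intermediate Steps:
$Y = -24$ ($Y = -4 - 20 = -24$)
$Y \left(-98\right) + r{\left(4,11 \right)} = \left(-24\right) \left(-98\right) + 11 = 2352 + 11 = 2363$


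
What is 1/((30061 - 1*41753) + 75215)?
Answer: 1/63523 ≈ 1.5742e-5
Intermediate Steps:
1/((30061 - 1*41753) + 75215) = 1/((30061 - 41753) + 75215) = 1/(-11692 + 75215) = 1/63523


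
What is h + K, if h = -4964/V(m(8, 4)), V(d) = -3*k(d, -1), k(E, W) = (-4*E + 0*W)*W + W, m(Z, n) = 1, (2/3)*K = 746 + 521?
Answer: 44137/18 ≈ 2452.1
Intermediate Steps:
K = 3801/2 (K = 3*(746 + 521)/2 = (3/2)*1267 = 3801/2 ≈ 1900.5)
k(E, W) = W - 4*E*W (k(E, W) = (-4*E + 0)*W + W = (-4*E)*W + W = -4*E*W + W = W - 4*E*W)
V(d) = 3 - 12*d (V(d) = -(-3)*(1 - 4*d) = -3*(-1 + 4*d) = 3 - 12*d)
h = 4964/9 (h = -4964/(3 - 12*1) = -4964/(3 - 12) = -4964/(-9) = -4964*(-⅑) = 4964/9 ≈ 551.56)
h + K = 4964/9 + 3801/2 = 44137/18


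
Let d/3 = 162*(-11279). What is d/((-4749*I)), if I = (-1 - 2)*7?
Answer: -609066/11081 ≈ -54.965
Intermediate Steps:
I = -21 (I = -3*7 = -21)
d = -5481594 (d = 3*(162*(-11279)) = 3*(-1827198) = -5481594)
d/((-4749*I)) = -5481594/((-4749*(-21))) = -5481594/99729 = -5481594*1/99729 = -609066/11081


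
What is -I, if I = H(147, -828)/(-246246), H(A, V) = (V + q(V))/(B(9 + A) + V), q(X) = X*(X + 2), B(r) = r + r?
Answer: -1725/320866 ≈ -0.0053761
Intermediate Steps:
B(r) = 2*r
q(X) = X*(2 + X)
H(A, V) = (V + V*(2 + V))/(18 + V + 2*A) (H(A, V) = (V + V*(2 + V))/(2*(9 + A) + V) = (V + V*(2 + V))/((18 + 2*A) + V) = (V + V*(2 + V))/(18 + V + 2*A))
I = 1725/320866 (I = -828*(3 - 828)/(18 - 828 + 2*147)/(-246246) = -828*(-825)/(18 - 828 + 294)*(-1/246246) = -828*(-825)/(-516)*(-1/246246) = -828*(-1/516)*(-825)*(-1/246246) = -56925/43*(-1/246246) = 1725/320866 ≈ 0.0053761)
-I = -1*1725/320866 = -1725/320866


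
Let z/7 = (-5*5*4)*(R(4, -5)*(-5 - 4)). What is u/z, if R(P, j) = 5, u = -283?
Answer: -283/31500 ≈ -0.0089841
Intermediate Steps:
z = 31500 (z = 7*((-5*5*4)*(5*(-5 - 4))) = 7*((-25*4)*(5*(-9))) = 7*(-100*(-45)) = 7*4500 = 31500)
u/z = -283/31500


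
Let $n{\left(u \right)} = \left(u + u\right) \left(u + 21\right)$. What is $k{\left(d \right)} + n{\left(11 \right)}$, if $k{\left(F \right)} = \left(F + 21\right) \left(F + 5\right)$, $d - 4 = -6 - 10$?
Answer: $641$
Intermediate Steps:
$n{\left(u \right)} = 2 u \left(21 + u\right)$
$d = -12$ ($d = 4 - 16 = -12$)
$k{\left(F \right)} = \left(5 + F\right) \left(21 + F\right)$ ($k{\left(F \right)} = \left(21 + F\right) \left(5 + F\right) = \left(5 + F\right) \left(21 + F\right)$)
$k{\left(d \right)} + n{\left(11 \right)} = \left(105 + \left(-12\right)^{2} + 26 \left(-12\right)\right) + 2 \cdot 11 \left(21 + 11\right) = \left(105 + 144 - 312\right) + 2 \cdot 11 \cdot 32 = -63 + 704 = 641$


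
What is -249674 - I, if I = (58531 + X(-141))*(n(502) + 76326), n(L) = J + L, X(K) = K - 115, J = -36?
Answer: -4475303474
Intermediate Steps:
X(K) = -115 + K
n(L) = -36 + L
I = 4475053800 (I = (58531 + (-115 - 141))*((-36 + 502) + 76326) = (58531 - 256)*(466 + 76326) = 58275*76792 = 4475053800)
-249674 - I = -249674 - 1*4475053800 = -249674 - 4475053800 = -4475303474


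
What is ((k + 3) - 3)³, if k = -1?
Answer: -1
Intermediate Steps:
((k + 3) - 3)³ = ((-1 + 3) - 3)³ = (2 - 3)³ = (-1)³ = -1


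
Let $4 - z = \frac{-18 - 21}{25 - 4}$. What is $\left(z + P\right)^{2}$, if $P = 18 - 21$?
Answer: $\frac{400}{49} \approx 8.1633$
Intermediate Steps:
$P = -3$ ($P = 18 - 21 = -3$)
$z = \frac{41}{7}$ ($z = 4 - \frac{-18 - 21}{25 - 4} = 4 - - \frac{39}{21} = 4 - \left(-39\right) \frac{1}{21} = 4 - - \frac{13}{7} = 4 + \frac{13}{7} = \frac{41}{7} \approx 5.8571$)
$\left(z + P\right)^{2} = \left(\frac{41}{7} - 3\right)^{2} = \left(\frac{20}{7}\right)^{2} = \frac{400}{49}$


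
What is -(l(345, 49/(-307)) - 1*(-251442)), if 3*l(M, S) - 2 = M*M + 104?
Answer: -873457/3 ≈ -2.9115e+5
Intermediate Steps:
l(M, S) = 106/3 + M²/3 (l(M, S) = ⅔ + (M*M + 104)/3 = ⅔ + (M² + 104)/3 = ⅔ + (104 + M²)/3 = ⅔ + (104/3 + M²/3) = 106/3 + M²/3)
-(l(345, 49/(-307)) - 1*(-251442)) = -((106/3 + (⅓)*345²) - 1*(-251442)) = -((106/3 + (⅓)*119025) + 251442) = -((106/3 + 39675) + 251442) = -(119131/3 + 251442) = -1*873457/3 = -873457/3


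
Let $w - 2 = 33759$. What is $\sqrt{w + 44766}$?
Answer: $\sqrt{78527} \approx 280.23$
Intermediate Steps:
$w = 33761$ ($w = 2 + 33759 = 33761$)
$\sqrt{w + 44766} = \sqrt{33761 + 44766} = \sqrt{78527}$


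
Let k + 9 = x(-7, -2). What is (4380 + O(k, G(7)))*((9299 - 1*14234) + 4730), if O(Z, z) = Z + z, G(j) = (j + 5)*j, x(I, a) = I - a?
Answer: -912250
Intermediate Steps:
k = -14 (k = -9 + (-7 - 1*(-2)) = -9 + (-7 + 2) = -9 - 5 = -14)
G(j) = j*(5 + j) (G(j) = (5 + j)*j = j*(5 + j))
(4380 + O(k, G(7)))*((9299 - 1*14234) + 4730) = (4380 + (-14 + 7*(5 + 7)))*((9299 - 1*14234) + 4730) = (4380 + (-14 + 7*12))*((9299 - 14234) + 4730) = (4380 + (-14 + 84))*(-4935 + 4730) = (4380 + 70)*(-205) = 4450*(-205) = -912250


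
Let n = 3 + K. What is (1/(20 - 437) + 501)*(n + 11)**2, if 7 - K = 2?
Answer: 75418676/417 ≈ 1.8086e+5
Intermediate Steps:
K = 5 (K = 7 - 1*2 = 7 - 2 = 5)
n = 8 (n = 3 + 5 = 8)
(1/(20 - 437) + 501)*(n + 11)**2 = (1/(20 - 437) + 501)*(8 + 11)**2 = (1/(-417) + 501)*19**2 = (-1/417 + 501)*361 = (208916/417)*361 = 75418676/417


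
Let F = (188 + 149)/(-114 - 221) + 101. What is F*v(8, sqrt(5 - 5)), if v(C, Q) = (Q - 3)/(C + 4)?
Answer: -16749/670 ≈ -24.999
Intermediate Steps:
v(C, Q) = (-3 + Q)/(4 + C)
F = 33498/335 (F = 337/(-335) + 101 = 337*(-1/335) + 101 = -337/335 + 101 = 33498/335 ≈ 99.994)
F*v(8, sqrt(5 - 5)) = 33498*((-3 + sqrt(5 - 5))/(4 + 8))/335 = 33498*((-3 + sqrt(0))/12)/335 = 33498*((-3 + 0)/12)/335 = 33498*((1/12)*(-3))/335 = (33498/335)*(-1/4) = -16749/670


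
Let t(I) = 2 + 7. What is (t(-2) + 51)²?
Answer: 3600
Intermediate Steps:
t(I) = 9
(t(-2) + 51)² = (9 + 51)² = 60² = 3600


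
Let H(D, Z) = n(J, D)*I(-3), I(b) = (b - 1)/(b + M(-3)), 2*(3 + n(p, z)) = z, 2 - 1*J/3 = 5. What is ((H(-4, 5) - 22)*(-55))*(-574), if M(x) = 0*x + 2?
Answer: -1325940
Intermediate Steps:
J = -9 (J = 6 - 3*5 = 6 - 15 = -9)
n(p, z) = -3 + z/2
M(x) = 2 (M(x) = 0 + 2 = 2)
I(b) = (-1 + b)/(2 + b) (I(b) = (b - 1)/(b + 2) = (-1 + b)/(2 + b))
H(D, Z) = -12 + 2*D (H(D, Z) = (-3 + D/2)*((-1 - 3)/(2 - 3)) = (-3 + D/2)*(-4/(-1)) = (-3 + D/2)*(-1*(-4)) = (-3 + D/2)*4 = -12 + 2*D)
((H(-4, 5) - 22)*(-55))*(-574) = (((-12 + 2*(-4)) - 22)*(-55))*(-574) = (((-12 - 8) - 22)*(-55))*(-574) = ((-20 - 22)*(-55))*(-574) = -42*(-55)*(-574) = 2310*(-574) = -1325940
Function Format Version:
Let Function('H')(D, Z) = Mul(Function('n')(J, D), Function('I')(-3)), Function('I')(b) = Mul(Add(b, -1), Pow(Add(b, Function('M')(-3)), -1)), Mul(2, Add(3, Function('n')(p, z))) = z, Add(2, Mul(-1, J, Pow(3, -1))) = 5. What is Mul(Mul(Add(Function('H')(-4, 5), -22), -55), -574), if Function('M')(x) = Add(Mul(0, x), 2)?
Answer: -1325940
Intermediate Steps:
J = -9 (J = Add(6, Mul(-3, 5)) = Add(6, -15) = -9)
Function('n')(p, z) = Add(-3, Mul(Rational(1, 2), z))
Function('M')(x) = 2 (Function('M')(x) = Add(0, 2) = 2)
Function('I')(b) = Mul(Pow(Add(2, b), -1), Add(-1, b)) (Function('I')(b) = Mul(Add(b, -1), Pow(Add(b, 2), -1)) = Mul(Add(-1, b), Pow(Add(2, b), -1)) = Mul(Pow(Add(2, b), -1), Add(-1, b)))
Function('H')(D, Z) = Add(-12, Mul(2, D)) (Function('H')(D, Z) = Mul(Add(-3, Mul(Rational(1, 2), D)), Mul(Pow(Add(2, -3), -1), Add(-1, -3))) = Mul(Add(-3, Mul(Rational(1, 2), D)), Mul(Pow(-1, -1), -4)) = Mul(Add(-3, Mul(Rational(1, 2), D)), Mul(-1, -4)) = Mul(Add(-3, Mul(Rational(1, 2), D)), 4) = Add(-12, Mul(2, D)))
Mul(Mul(Add(Function('H')(-4, 5), -22), -55), -574) = Mul(Mul(Add(Add(-12, Mul(2, -4)), -22), -55), -574) = Mul(Mul(Add(Add(-12, -8), -22), -55), -574) = Mul(Mul(Add(-20, -22), -55), -574) = Mul(Mul(-42, -55), -574) = Mul(2310, -574) = -1325940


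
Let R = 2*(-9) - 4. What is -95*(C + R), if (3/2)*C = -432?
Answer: 29450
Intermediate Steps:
C = -288 (C = (2/3)*(-432) = -288)
R = -22 (R = -18 - 4 = -22)
-95*(C + R) = -95*(-288 - 22) = -95*(-310) = 29450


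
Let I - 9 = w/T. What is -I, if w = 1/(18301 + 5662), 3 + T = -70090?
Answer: -15116747030/1679638559 ≈ -9.0000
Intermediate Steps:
T = -70093 (T = -3 - 70090 = -70093)
w = 1/23963 ≈ 4.1731e-5
I = 15116747030/1679638559 (I = 9 + (1/23963)/(-70093) = 9 + (1/23963)*(-1/70093) = 9 - 1/1679638559 = 15116747030/1679638559 ≈ 9.0000)
-I = -1*15116747030/1679638559 = -15116747030/1679638559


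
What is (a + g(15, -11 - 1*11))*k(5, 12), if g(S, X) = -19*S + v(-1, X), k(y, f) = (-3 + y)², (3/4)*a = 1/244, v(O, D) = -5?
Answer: -212276/183 ≈ -1160.0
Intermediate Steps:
a = 1/183 (a = (4/3)/244 = (4/3)*(1/244) = 1/183 ≈ 0.0054645)
g(S, X) = -5 - 19*S (g(S, X) = -19*S - 5 = -5 - 19*S)
(a + g(15, -11 - 1*11))*k(5, 12) = (1/183 + (-5 - 19*15))*(-3 + 5)² = (1/183 + (-5 - 285))*2² = (1/183 - 290)*4 = -53069/183*4 = -212276/183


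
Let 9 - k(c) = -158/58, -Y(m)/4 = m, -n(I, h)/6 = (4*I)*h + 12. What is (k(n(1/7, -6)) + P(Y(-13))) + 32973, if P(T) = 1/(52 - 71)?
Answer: 18174554/551 ≈ 32985.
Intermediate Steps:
n(I, h) = -72 - 24*I*h (n(I, h) = -6*((4*I)*h + 12) = -6*(4*I*h + 12) = -6*(12 + 4*I*h) = -72 - 24*I*h)
Y(m) = -4*m
k(c) = 340/29 (k(c) = 9 - (-158)/58 = 9 - 1*(-79/29) = 9 + 79/29 = 340/29)
P(T) = -1/19 (P(T) = 1/(-19) = -1/19)
(k(n(1/7, -6)) + P(Y(-13))) + 32973 = (340/29 - 1/19) + 32973 = 6431/551 + 32973 = 18174554/551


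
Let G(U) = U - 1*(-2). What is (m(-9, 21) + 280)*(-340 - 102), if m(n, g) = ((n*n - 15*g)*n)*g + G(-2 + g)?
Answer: -19680934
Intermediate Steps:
G(U) = 2 + U (G(U) = U + 2 = 2 + U)
m(n, g) = g + g*n*(n² - 15*g) (m(n, g) = ((n*n - 15*g)*n)*g + (2 + (-2 + g)) = ((n² - 15*g)*n)*g + g = (n*(n² - 15*g))*g + g = g*n*(n² - 15*g) + g = g + g*n*(n² - 15*g))
(m(-9, 21) + 280)*(-340 - 102) = (21*(1 + (-9)³ - 15*21*(-9)) + 280)*(-340 - 102) = (21*(1 - 729 + 2835) + 280)*(-442) = (21*2107 + 280)*(-442) = (44247 + 280)*(-442) = 44527*(-442) = -19680934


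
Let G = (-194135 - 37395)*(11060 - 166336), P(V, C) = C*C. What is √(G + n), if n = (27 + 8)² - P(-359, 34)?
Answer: √35951052349 ≈ 1.8961e+5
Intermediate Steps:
P(V, C) = C²
n = 69 (n = (27 + 8)² - 1*34² = 35² - 1*1156 = 1225 - 1156 = 69)
G = 35951052280 (G = -231530*(-155276) = 35951052280)
√(G + n) = √(35951052280 + 69) = √35951052349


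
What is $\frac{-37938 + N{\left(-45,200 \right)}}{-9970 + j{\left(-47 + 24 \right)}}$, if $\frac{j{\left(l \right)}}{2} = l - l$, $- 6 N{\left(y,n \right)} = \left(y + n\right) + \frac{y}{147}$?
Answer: $\frac{2790338}{732795} \approx 3.8078$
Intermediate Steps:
$N{\left(y,n \right)} = - \frac{74 y}{441} - \frac{n}{6}$ ($N{\left(y,n \right)} = - \frac{\left(y + n\right) + \frac{y}{147}}{6} = - \frac{\left(n + y\right) + y \frac{1}{147}}{6} = - \frac{\left(n + y\right) + \frac{y}{147}}{6} = - \frac{n + \frac{148 y}{147}}{6} = - \frac{74 y}{441} - \frac{n}{6}$)
$j{\left(l \right)} = 0$ ($j{\left(l \right)} = 2 \left(l - l\right) = 2 \cdot 0 = 0$)
$\frac{-37938 + N{\left(-45,200 \right)}}{-9970 + j{\left(-47 + 24 \right)}} = \frac{-37938 - \frac{3790}{147}}{-9970 + 0} = \frac{-37938 + \left(\frac{370}{49} - \frac{100}{3}\right)}{-9970} = \left(-37938 - \frac{3790}{147}\right) \left(- \frac{1}{9970}\right) = \left(- \frac{5580676}{147}\right) \left(- \frac{1}{9970}\right) = \frac{2790338}{732795}$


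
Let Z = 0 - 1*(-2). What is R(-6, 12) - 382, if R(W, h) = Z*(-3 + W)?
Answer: -400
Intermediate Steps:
Z = 2 (Z = 0 + 2 = 2)
R(W, h) = -6 + 2*W (R(W, h) = 2*(-3 + W) = -6 + 2*W)
R(-6, 12) - 382 = (-6 + 2*(-6)) - 382 = (-6 - 12) - 382 = -18 - 382 = -400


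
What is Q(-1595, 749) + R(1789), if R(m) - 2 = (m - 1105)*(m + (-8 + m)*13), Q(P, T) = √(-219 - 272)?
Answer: 17060330 + I*√491 ≈ 1.706e+7 + 22.159*I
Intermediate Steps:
Q(P, T) = I*√491 (Q(P, T) = √(-491) = I*√491)
R(m) = 2 + (-1105 + m)*(-104 + 14*m) (R(m) = 2 + (m - 1105)*(m + (-8 + m)*13) = 2 + (-1105 + m)*(m + (-104 + 13*m)) = 2 + (-1105 + m)*(-104 + 14*m))
Q(-1595, 749) + R(1789) = I*√491 + (114922 - 15574*1789 + 14*1789²) = I*√491 + (114922 - 27861886 + 14*3200521) = I*√491 + (114922 - 27861886 + 44807294) = I*√491 + 17060330 = 17060330 + I*√491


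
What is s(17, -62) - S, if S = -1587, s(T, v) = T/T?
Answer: 1588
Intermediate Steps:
s(T, v) = 1
s(17, -62) - S = 1 - 1*(-1587) = 1 + 1587 = 1588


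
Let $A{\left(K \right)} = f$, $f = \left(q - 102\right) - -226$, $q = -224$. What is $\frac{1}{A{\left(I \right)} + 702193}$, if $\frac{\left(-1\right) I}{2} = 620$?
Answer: $\frac{1}{702093} \approx 1.4243 \cdot 10^{-6}$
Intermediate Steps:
$I = -1240$ ($I = \left(-2\right) 620 = -1240$)
$f = -100$ ($f = \left(-224 - 102\right) - -226 = -326 + 226 = -100$)
$A{\left(K \right)} = -100$
$\frac{1}{A{\left(I \right)} + 702193} = \frac{1}{-100 + 702193} = \frac{1}{702093}$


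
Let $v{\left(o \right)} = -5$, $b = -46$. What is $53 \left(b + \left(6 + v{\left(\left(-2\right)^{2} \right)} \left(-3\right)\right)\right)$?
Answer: $-1325$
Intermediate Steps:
$53 \left(b + \left(6 + v{\left(\left(-2\right)^{2} \right)} \left(-3\right)\right)\right) = 53 \left(-46 + \left(6 - -15\right)\right) = 53 \left(-46 + \left(6 + 15\right)\right) = 53 \left(-46 + 21\right) = 53 \left(-25\right) = -1325$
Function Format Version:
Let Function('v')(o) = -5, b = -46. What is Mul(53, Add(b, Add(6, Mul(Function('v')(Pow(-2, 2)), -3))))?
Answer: -1325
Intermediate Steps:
Mul(53, Add(b, Add(6, Mul(Function('v')(Pow(-2, 2)), -3)))) = Mul(53, Add(-46, Add(6, Mul(-5, -3)))) = Mul(53, Add(-46, Add(6, 15))) = Mul(53, Add(-46, 21)) = Mul(53, -25) = -1325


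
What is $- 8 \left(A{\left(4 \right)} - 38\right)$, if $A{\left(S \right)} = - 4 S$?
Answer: $432$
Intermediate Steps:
$- 8 \left(A{\left(4 \right)} - 38\right) = - 8 \left(\left(-4\right) 4 - 38\right) = - 8 \left(-16 - 38\right) = \left(-8\right) \left(-54\right) = 432$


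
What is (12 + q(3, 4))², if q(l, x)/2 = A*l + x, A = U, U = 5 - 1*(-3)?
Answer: 4624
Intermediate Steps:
U = 8 (U = 5 + 3 = 8)
A = 8
q(l, x) = 2*x + 16*l (q(l, x) = 2*(8*l + x) = 2*(x + 8*l) = 2*x + 16*l)
(12 + q(3, 4))² = (12 + (2*4 + 16*3))² = (12 + (8 + 48))² = (12 + 56)² = 68² = 4624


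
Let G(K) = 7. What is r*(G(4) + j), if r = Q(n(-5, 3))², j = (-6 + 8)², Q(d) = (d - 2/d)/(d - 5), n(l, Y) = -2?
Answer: 11/49 ≈ 0.22449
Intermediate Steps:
Q(d) = (d - 2/d)/(-5 + d)
j = 4 (j = 2² = 4)
r = 1/49 (r = ((-2 + (-2)²)/((-2)*(-5 - 2)))² = (-½*(-2 + 4)/(-7))² = (-½*(-⅐)*2)² = (⅐)² = 1/49 ≈ 0.020408)
r*(G(4) + j) = (7 + 4)/49 = (1/49)*11 = 11/49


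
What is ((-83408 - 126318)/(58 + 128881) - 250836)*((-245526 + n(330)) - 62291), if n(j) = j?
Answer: 9944976008689510/128939 ≈ 7.7129e+10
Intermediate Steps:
((-83408 - 126318)/(58 + 128881) - 250836)*((-245526 + n(330)) - 62291) = ((-83408 - 126318)/(58 + 128881) - 250836)*((-245526 + 330) - 62291) = (-209726/128939 - 250836)*(-245196 - 62291) = (-209726*1/128939 - 250836)*(-307487) = (-209726/128939 - 250836)*(-307487) = -32342752730/128939*(-307487) = 9944976008689510/128939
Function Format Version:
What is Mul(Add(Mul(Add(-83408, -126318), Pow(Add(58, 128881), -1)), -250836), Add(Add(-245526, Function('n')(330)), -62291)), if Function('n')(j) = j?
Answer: Rational(9944976008689510, 128939) ≈ 7.7129e+10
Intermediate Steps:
Mul(Add(Mul(Add(-83408, -126318), Pow(Add(58, 128881), -1)), -250836), Add(Add(-245526, Function('n')(330)), -62291)) = Mul(Add(Mul(Add(-83408, -126318), Pow(Add(58, 128881), -1)), -250836), Add(Add(-245526, 330), -62291)) = Mul(Add(Mul(-209726, Pow(128939, -1)), -250836), Add(-245196, -62291)) = Mul(Add(Mul(-209726, Rational(1, 128939)), -250836), -307487) = Mul(Add(Rational(-209726, 128939), -250836), -307487) = Mul(Rational(-32342752730, 128939), -307487) = Rational(9944976008689510, 128939)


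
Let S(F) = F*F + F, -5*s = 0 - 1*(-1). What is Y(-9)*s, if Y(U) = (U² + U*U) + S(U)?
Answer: -234/5 ≈ -46.800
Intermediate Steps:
s = -⅕ (s = -(0 - 1*(-1))/5 = -(0 + 1)/5 = -⅕*1 = -⅕ ≈ -0.20000)
S(F) = F + F² (S(F) = F² + F = F + F²)
Y(U) = 2*U² + U*(1 + U) (Y(U) = (U² + U*U) + U*(1 + U) = (U² + U²) + U*(1 + U) = 2*U² + U*(1 + U))
Y(-9)*s = -9*(1 + 3*(-9))*(-⅕) = -9*(1 - 27)*(-⅕) = -9*(-26)*(-⅕) = 234*(-⅕) = -234/5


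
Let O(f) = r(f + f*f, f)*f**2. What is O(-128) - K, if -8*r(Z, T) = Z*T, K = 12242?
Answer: 4261400622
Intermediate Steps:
r(Z, T) = -T*Z/8 (r(Z, T) = -Z*T/8 = -T*Z/8)
O(f) = -f**3*(f + f**2)/8 (O(f) = (-f*(f + f*f)/8)*f**2 = (-f*(f + f**2)/8)*f**2 = -f**3*(f + f**2)/8)
O(-128) - K = (1/8)*(-128)**4*(-1 - 1*(-128)) - 1*12242 = (1/8)*268435456*(-1 + 128) - 12242 = (1/8)*268435456*127 - 12242 = 4261412864 - 12242 = 4261400622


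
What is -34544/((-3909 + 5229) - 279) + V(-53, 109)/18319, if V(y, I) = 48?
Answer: -632761568/19070079 ≈ -33.181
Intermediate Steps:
-34544/((-3909 + 5229) - 279) + V(-53, 109)/18319 = -34544/((-3909 + 5229) - 279) + 48/18319 = -34544/(1320 - 279) + 48*(1/18319) = -34544/1041 + 48/18319 = -632761568/19070079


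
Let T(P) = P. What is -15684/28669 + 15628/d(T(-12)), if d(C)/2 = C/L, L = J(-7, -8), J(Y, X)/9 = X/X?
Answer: -336060717/57338 ≈ -5861.0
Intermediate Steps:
J(Y, X) = 9 (J(Y, X) = 9*(X/X) = 9*1 = 9)
L = 9
d(C) = 2*C/9 (d(C) = 2*(C/9) = 2*C/9)
-15684/28669 + 15628/d(T(-12)) = -15684/28669 + 15628/(((2/9)*(-12))) = -15684*1/28669 + 15628/(-8/3) = -15684/28669 + 15628*(-3/8) = -15684/28669 - 11721/2 = -336060717/57338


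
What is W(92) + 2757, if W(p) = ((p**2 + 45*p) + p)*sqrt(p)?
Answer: 2757 + 25392*sqrt(23) ≈ 1.2453e+5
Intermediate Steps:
W(p) = sqrt(p)*(p**2 + 46*p) (W(p) = (p**2 + 46*p)*sqrt(p) = sqrt(p)*(p**2 + 46*p))
W(92) + 2757 = 92**(3/2)*(46 + 92) + 2757 = (184*sqrt(23))*138 + 2757 = 25392*sqrt(23) + 2757 = 2757 + 25392*sqrt(23)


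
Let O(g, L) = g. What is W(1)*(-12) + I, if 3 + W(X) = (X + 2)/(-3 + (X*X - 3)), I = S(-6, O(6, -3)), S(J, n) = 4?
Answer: 236/5 ≈ 47.200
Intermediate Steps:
I = 4
W(X) = -3 + (2 + X)/(-6 + X**2) (W(X) = -3 + (X + 2)/(-3 + (X*X - 3)) = -3 + (2 + X)/(-3 + (X**2 - 3)) = -3 + (2 + X)/(-3 + (-3 + X**2)) = -3 + (2 + X)/(-6 + X**2))
W(1)*(-12) + I = ((20 + 1 - 3*1**2)/(-6 + 1**2))*(-12) + 4 = ((20 + 1 - 3*1)/(-6 + 1))*(-12) + 4 = ((20 + 1 - 3)/(-5))*(-12) + 4 = -1/5*18*(-12) + 4 = -18/5*(-12) + 4 = 216/5 + 4 = 236/5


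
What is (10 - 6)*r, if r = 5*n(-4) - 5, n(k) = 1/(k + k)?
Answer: -45/2 ≈ -22.500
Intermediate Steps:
n(k) = 1/(2*k)
r = -45/8 (r = 5*((1/2)/(-4)) - 5 = 5*((1/2)*(-1/4)) - 5 = 5*(-1/8) - 5 = -5/8 - 5 = -45/8 ≈ -5.6250)
(10 - 6)*r = (10 - 6)*(-45/8) = 4*(-45/8) = -45/2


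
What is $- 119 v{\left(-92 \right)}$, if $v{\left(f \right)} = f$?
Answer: $10948$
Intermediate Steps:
$- 119 v{\left(-92 \right)} = \left(-119\right) \left(-92\right) = 10948$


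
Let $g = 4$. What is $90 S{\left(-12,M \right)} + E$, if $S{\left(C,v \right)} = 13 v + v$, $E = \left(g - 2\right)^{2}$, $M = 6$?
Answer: $7564$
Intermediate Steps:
$E = 4$ ($E = \left(4 - 2\right)^{2} = 2^{2} = 4$)
$S{\left(C,v \right)} = 14 v$
$90 S{\left(-12,M \right)} + E = 90 \cdot 14 \cdot 6 + 4 = 90 \cdot 84 + 4 = 7560 + 4 = 7564$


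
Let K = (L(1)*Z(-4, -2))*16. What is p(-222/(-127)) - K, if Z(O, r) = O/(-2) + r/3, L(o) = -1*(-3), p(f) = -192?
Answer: -256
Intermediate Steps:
L(o) = 3
Z(O, r) = -O/2 + r/3 (Z(O, r) = O*(-½) + r*(⅓) = -O/2 + r/3)
K = 64 (K = (3*(-½*(-4) + (⅓)*(-2)))*16 = (3*(2 - ⅔))*16 = (3*(4/3))*16 = 4*16 = 64)
p(-222/(-127)) - K = -192 - 1*64 = -192 - 64 = -256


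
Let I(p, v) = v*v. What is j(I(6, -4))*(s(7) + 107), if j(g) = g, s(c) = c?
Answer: 1824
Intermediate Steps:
I(p, v) = v²
j(I(6, -4))*(s(7) + 107) = (-4)²*(7 + 107) = 16*114 = 1824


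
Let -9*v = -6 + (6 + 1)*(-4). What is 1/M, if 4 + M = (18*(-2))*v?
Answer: -1/140 ≈ -0.0071429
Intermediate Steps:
v = 34/9 (v = -(-6 + (6 + 1)*(-4))/9 = -(-6 + 7*(-4))/9 = -(-6 - 28)/9 = -1/9*(-34) = 34/9 ≈ 3.7778)
M = -140 (M = -4 + (18*(-2))*(34/9) = -4 - 36*34/9 = -4 - 136 = -140)
1/M = 1/(-140) = -1/140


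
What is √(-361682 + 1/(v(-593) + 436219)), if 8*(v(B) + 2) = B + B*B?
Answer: I*√83365910601645183/480099 ≈ 601.4*I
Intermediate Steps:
v(B) = -2 + B/8 + B²/8 (v(B) = -2 + (B + B*B)/8 = -2 + (B + B²)/8 = -2 + (B/8 + B²/8) = -2 + B/8 + B²/8)
√(-361682 + 1/(v(-593) + 436219)) = √(-361682 + 1/((-2 + (⅛)*(-593) + (⅛)*(-593)²) + 436219)) = √(-361682 + 1/((-2 - 593/8 + (⅛)*351649) + 436219)) = √(-361682 + 1/((-2 - 593/8 + 351649/8) + 436219)) = √(-361682 + 1/(43880 + 436219)) = √(-361682 + 1/480099) = √(-173643166517/480099) = I*√83365910601645183/480099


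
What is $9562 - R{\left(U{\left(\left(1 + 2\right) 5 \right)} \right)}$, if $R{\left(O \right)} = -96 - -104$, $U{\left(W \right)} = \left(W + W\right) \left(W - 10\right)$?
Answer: $9554$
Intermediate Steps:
$U{\left(W \right)} = 2 W \left(-10 + W\right)$
$R{\left(O \right)} = 8$ ($R{\left(O \right)} = -96 + 104 = 8$)
$9562 - R{\left(U{\left(\left(1 + 2\right) 5 \right)} \right)} = 9562 - 8 = 9554$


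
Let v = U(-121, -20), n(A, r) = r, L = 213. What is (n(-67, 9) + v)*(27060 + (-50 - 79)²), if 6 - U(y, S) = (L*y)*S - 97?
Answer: -22521222948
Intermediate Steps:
U(y, S) = 103 - 213*S*y (U(y, S) = 6 - ((213*y)*S - 97) = 6 - (213*S*y - 97) = 6 - (-97 + 213*S*y) = 6 + (97 - 213*S*y) = 103 - 213*S*y)
v = -515357 (v = 103 - 213*(-20)*(-121) = 103 - 515460 = -515357)
(n(-67, 9) + v)*(27060 + (-50 - 79)²) = (9 - 515357)*(27060 + (-50 - 79)²) = -515348*(27060 + (-129)²) = -515348*(27060 + 16641) = -515348*43701 = -22521222948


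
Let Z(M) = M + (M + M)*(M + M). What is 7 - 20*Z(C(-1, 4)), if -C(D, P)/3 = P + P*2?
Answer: -102953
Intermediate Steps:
C(D, P) = -9*P (C(D, P) = -3*(P + P*2) = -3*(P + 2*P) = -9*P)
Z(M) = M + 4*M² (Z(M) = M + (2*M)*(2*M) = M + 4*M²)
7 - 20*Z(C(-1, 4)) = 7 - 20*(-9*4)*(1 + 4*(-9*4)) = 7 - (-720)*(1 + 4*(-36)) = 7 - (-720)*(1 - 144) = 7 - (-720)*(-143) = 7 - 20*5148 = 7 - 102960 = -102953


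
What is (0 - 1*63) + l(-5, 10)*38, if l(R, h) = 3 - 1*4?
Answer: -101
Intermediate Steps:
l(R, h) = -1 (l(R, h) = 3 - 4 = -1)
(0 - 1*63) + l(-5, 10)*38 = (0 - 1*63) - 1*38 = (0 - 63) - 38 = -63 - 38 = -101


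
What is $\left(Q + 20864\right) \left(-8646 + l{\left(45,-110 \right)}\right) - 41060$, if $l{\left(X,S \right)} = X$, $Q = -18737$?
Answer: $-18335387$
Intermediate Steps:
$\left(Q + 20864\right) \left(-8646 + l{\left(45,-110 \right)}\right) - 41060 = \left(-18737 + 20864\right) \left(-8646 + 45\right) - 41060 = 2127 \left(-8601\right) - 41060 = -18294327 - 41060 = -18335387$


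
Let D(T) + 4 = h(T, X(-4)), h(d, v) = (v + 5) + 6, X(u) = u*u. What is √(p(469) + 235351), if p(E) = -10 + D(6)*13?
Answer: 2*√58910 ≈ 485.43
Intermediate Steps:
X(u) = u²
h(d, v) = 11 + v (h(d, v) = (5 + v) + 6 = 11 + v)
D(T) = 23 (D(T) = -4 + (11 + (-4)²) = -4 + (11 + 16) = -4 + 27 = 23)
p(E) = 289 (p(E) = -10 + 23*13 = -10 + 299 = 289)
√(p(469) + 235351) = √(289 + 235351) = √235640 = 2*√58910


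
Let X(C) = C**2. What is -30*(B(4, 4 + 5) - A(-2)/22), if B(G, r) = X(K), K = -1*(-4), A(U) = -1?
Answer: -5295/11 ≈ -481.36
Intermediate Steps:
K = 4
B(G, r) = 16 (B(G, r) = 4**2 = 16)
-30*(B(4, 4 + 5) - A(-2)/22) = -30*(16 - 1*(-1)/22) = -30*(16 + 1*(1/22)) = -30*(16 + 1/22) = -30*353/22 = -5295/11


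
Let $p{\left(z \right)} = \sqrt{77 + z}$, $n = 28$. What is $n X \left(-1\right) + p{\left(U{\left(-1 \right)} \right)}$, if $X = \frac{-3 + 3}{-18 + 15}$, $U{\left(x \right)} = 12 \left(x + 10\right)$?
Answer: $\sqrt{185} \approx 13.601$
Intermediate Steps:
$U{\left(x \right)} = 120 + 12 x$ ($U{\left(x \right)} = 12 \left(10 + x\right) = 120 + 12 x$)
$X = 0$ ($X = \frac{0}{-3} = 0 \left(- \frac{1}{3}\right) = 0$)
$n X \left(-1\right) + p{\left(U{\left(-1 \right)} \right)} = 28 \cdot 0 \left(-1\right) + \sqrt{77 + \left(120 + 12 \left(-1\right)\right)} = 0 \left(-1\right) + \sqrt{77 + \left(120 - 12\right)} = 0 + \sqrt{77 + 108} = 0 + \sqrt{185} = \sqrt{185}$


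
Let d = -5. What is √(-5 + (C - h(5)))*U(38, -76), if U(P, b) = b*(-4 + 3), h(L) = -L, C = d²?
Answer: 380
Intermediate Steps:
C = 25 (C = (-5)² = 25)
U(P, b) = -b (U(P, b) = b*(-1) = -b)
√(-5 + (C - h(5)))*U(38, -76) = √(-5 + (25 - (-1)*5))*(-1*(-76)) = √(-5 + (25 - 1*(-5)))*76 = √(-5 + (25 + 5))*76 = √(-5 + 30)*76 = √25*76 = 5*76 = 380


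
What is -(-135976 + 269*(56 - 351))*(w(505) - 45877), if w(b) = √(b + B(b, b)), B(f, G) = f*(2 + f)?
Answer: -9878740287 + 430662*√64135 ≈ -9.7697e+9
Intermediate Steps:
w(b) = √(b + b*(2 + b))
-(-135976 + 269*(56 - 351))*(w(505) - 45877) = -(-135976 + 269*(56 - 351))*(√(505*(3 + 505)) - 45877) = -(-135976 + 269*(-295))*(√(505*508) - 45877) = -(-135976 - 79355)*(√256540 - 45877) = -(-215331)*(2*√64135 - 45877) = -(-215331)*(-45877 + 2*√64135) = -(9878740287 - 430662*√64135) = -9878740287 + 430662*√64135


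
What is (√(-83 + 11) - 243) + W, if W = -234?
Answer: -477 + 6*I*√2 ≈ -477.0 + 8.4853*I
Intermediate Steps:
(√(-83 + 11) - 243) + W = (√(-83 + 11) - 243) - 234 = (√(-72) - 243) - 234 = (6*I*√2 - 243) - 234 = (-243 + 6*I*√2) - 234 = -477 + 6*I*√2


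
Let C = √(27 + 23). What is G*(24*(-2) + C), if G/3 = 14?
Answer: -2016 + 210*√2 ≈ -1719.0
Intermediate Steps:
G = 42 (G = 3*14 = 42)
C = 5*√2 (C = √50 = 5*√2 ≈ 7.0711)
G*(24*(-2) + C) = 42*(24*(-2) + 5*√2) = 42*(-48 + 5*√2) = -2016 + 210*√2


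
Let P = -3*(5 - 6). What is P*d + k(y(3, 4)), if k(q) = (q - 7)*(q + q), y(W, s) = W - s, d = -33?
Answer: -83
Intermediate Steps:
k(q) = 2*q*(-7 + q) (k(q) = (-7 + q)*(2*q) = 2*q*(-7 + q))
P = 3 (P = -3*(-1) = 3)
P*d + k(y(3, 4)) = 3*(-33) + 2*(3 - 1*4)*(-7 + (3 - 1*4)) = -99 + 2*(3 - 4)*(-7 + (3 - 4)) = -99 + 2*(-1)*(-7 - 1) = -99 + 2*(-1)*(-8) = -99 + 16 = -83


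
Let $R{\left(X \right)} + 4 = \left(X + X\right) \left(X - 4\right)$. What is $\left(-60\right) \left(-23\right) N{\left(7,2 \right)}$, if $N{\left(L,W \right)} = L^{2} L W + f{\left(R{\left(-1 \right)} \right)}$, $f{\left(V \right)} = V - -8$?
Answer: $966000$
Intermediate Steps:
$R{\left(X \right)} = -4 + 2 X \left(-4 + X\right)$ ($R{\left(X \right)} = -4 + \left(X + X\right) \left(X - 4\right) = -4 + 2 X \left(-4 + X\right)$)
$f{\left(V \right)} = 8 + V$ ($f{\left(V \right)} = V + 8 = 8 + V$)
$N{\left(L,W \right)} = 14 + W L^{3}$ ($N{\left(L,W \right)} = L^{2} L W + \left(8 - \left(-4 - 2\right)\right) = L^{3} W + \left(8 + \left(-4 + 8 + 2 \cdot 1\right)\right) = W L^{3} + \left(8 + \left(-4 + 8 + 2\right)\right) = W L^{3} + \left(8 + 6\right) = W L^{3} + 14 = 14 + W L^{3}$)
$\left(-60\right) \left(-23\right) N{\left(7,2 \right)} = \left(-60\right) \left(-23\right) \left(14 + 2 \cdot 7^{3}\right) = 1380 \left(14 + 2 \cdot 343\right) = 1380 \left(14 + 686\right) = 1380 \cdot 700 = 966000$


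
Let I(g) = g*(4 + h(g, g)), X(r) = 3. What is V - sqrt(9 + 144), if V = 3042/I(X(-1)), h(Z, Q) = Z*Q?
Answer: 78 - 3*sqrt(17) ≈ 65.631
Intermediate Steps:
h(Z, Q) = Q*Z
I(g) = g*(4 + g**2) (I(g) = g*(4 + g*g) = g*(4 + g**2))
V = 78 (V = 3042/((3*(4 + 3**2))) = 3042/((3*(4 + 9))) = 3042/((3*13)) = 3042/39 = 3042*(1/39) = 78)
V - sqrt(9 + 144) = 78 - sqrt(9 + 144) = 78 - sqrt(153) = 78 - 3*sqrt(17)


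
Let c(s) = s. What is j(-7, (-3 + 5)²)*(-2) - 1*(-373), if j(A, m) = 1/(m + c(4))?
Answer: 1491/4 ≈ 372.75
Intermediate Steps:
j(A, m) = 1/(4 + m) (j(A, m) = 1/(m + 4) = 1/(4 + m))
j(-7, (-3 + 5)²)*(-2) - 1*(-373) = -2/(4 + (-3 + 5)²) - 1*(-373) = -2/(4 + 2²) + 373 = -2/(4 + 4) + 373 = -2/8 + 373 = (⅛)*(-2) + 373 = -¼ + 373 = 1491/4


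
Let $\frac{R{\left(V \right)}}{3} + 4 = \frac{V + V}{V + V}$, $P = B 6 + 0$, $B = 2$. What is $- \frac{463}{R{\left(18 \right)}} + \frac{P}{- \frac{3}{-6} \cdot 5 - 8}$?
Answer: $\frac{4877}{99} \approx 49.263$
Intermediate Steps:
$P = 12$ ($P = 2 \cdot 6 + 0 = 12 + 0 = 12$)
$R{\left(V \right)} = -9$ ($R{\left(V \right)} = -12 + 3 \frac{V + V}{V + V} = -12 + 3 \frac{2 V}{2 V} = -12 + 3 \cdot 2 V \frac{1}{2 V} = -12 + 3 \cdot 1 = -12 + 3 = -9$)
$- \frac{463}{R{\left(18 \right)}} + \frac{P}{- \frac{3}{-6} \cdot 5 - 8} = - \frac{463}{-9} + \frac{12}{- \frac{3}{-6} \cdot 5 - 8} = \left(-463\right) \left(- \frac{1}{9}\right) + \frac{12}{\left(-3\right) \left(- \frac{1}{6}\right) 5 - 8} = \frac{463}{9} + \frac{12}{\frac{1}{2} \cdot 5 - 8} = \frac{463}{9} + \frac{12}{\frac{5}{2} - 8} = \frac{463}{9} + \frac{12}{- \frac{11}{2}} = \frac{463}{9} + 12 \left(- \frac{2}{11}\right) = \frac{463}{9} - \frac{24}{11} = \frac{4877}{99}$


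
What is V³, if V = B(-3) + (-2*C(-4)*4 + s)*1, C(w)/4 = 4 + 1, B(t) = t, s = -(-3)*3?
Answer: -3652264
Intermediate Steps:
s = 9 (s = -1*(-3)*3 = 3*3 = 9)
C(w) = 20 (C(w) = 4*(4 + 1) = 4*5 = 20)
V = -154 (V = -3 + (-2*20*4 + 9)*1 = -3 + (-40*4 + 9)*1 = -3 + (-160 + 9)*1 = -3 - 151*1 = -3 - 151 = -154)
V³ = (-154)³ = -3652264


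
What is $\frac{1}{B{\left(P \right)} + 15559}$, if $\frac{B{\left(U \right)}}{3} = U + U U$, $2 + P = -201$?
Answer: $\frac{1}{138577} \approx 7.2162 \cdot 10^{-6}$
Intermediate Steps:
$P = -203$ ($P = -2 - 201 = -203$)
$B{\left(U \right)} = 3 U + 3 U^{2}$ ($B{\left(U \right)} = 3 \left(U + U U\right) = 3 \left(U + U^{2}\right) = 3 U + 3 U^{2}$)
$\frac{1}{B{\left(P \right)} + 15559} = \frac{1}{3 \left(-203\right) \left(1 - 203\right) + 15559} = \frac{1}{3 \left(-203\right) \left(-202\right) + 15559} = \frac{1}{123018 + 15559} = \frac{1}{138577}$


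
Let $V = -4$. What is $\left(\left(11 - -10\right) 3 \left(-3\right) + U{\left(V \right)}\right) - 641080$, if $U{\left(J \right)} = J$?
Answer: $-641273$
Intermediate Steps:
$\left(\left(11 - -10\right) 3 \left(-3\right) + U{\left(V \right)}\right) - 641080 = \left(\left(11 - -10\right) 3 \left(-3\right) - 4\right) - 641080 = \left(\left(11 + 10\right) \left(-9\right) - 4\right) - 641080 = \left(21 \left(-9\right) - 4\right) - 641080 = \left(-189 - 4\right) - 641080 = -193 - 641080 = -641273$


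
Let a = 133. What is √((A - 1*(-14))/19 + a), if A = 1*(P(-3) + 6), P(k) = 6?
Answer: √48507/19 ≈ 11.592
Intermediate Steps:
A = 12 (A = 1*(6 + 6) = 1*12 = 12)
√((A - 1*(-14))/19 + a) = √((12 - 1*(-14))/19 + 133) = √((12 + 14)*(1/19) + 133) = √(26*(1/19) + 133) = √(26/19 + 133) = √(2553/19) = √48507/19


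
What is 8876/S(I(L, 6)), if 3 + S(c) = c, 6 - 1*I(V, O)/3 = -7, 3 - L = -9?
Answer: 2219/9 ≈ 246.56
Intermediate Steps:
L = 12 (L = 3 - 1*(-9) = 3 + 9 = 12)
I(V, O) = 39 (I(V, O) = 18 - 3*(-7) = 18 + 21 = 39)
S(c) = -3 + c
8876/S(I(L, 6)) = 8876/(-3 + 39) = 8876/36 = 8876*(1/36) = 2219/9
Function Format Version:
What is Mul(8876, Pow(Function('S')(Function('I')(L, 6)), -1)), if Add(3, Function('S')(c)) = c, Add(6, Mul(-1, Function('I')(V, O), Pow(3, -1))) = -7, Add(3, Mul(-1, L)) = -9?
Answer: Rational(2219, 9) ≈ 246.56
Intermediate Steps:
L = 12 (L = Add(3, Mul(-1, -9)) = Add(3, 9) = 12)
Function('I')(V, O) = 39 (Function('I')(V, O) = Add(18, Mul(-3, -7)) = Add(18, 21) = 39)
Function('S')(c) = Add(-3, c)
Mul(8876, Pow(Function('S')(Function('I')(L, 6)), -1)) = Mul(8876, Pow(Add(-3, 39), -1)) = Mul(8876, Pow(36, -1)) = Mul(8876, Rational(1, 36)) = Rational(2219, 9)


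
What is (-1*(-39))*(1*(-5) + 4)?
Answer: -39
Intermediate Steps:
(-1*(-39))*(1*(-5) + 4) = 39*(-5 + 4) = 39*(-1) = -39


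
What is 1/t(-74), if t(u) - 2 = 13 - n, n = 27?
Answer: -1/12 ≈ -0.083333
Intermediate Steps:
t(u) = -12 (t(u) = 2 + (13 - 1*27) = 2 + (13 - 27) = 2 - 14 = -12)
1/t(-74) = 1/(-12) = -1/12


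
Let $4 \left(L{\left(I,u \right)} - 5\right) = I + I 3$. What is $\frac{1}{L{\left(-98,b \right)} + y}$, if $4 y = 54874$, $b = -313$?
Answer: $\frac{2}{27251} \approx 7.3392 \cdot 10^{-5}$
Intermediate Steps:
$y = \frac{27437}{2}$ ($y = \frac{1}{4} \cdot 54874 = \frac{27437}{2} \approx 13719.0$)
$L{\left(I,u \right)} = 5 + I$ ($L{\left(I,u \right)} = 5 + \frac{I + I 3}{4} = 5 + \frac{I + 3 I}{4} = 5 + \frac{4 I}{4} = 5 + I$)
$\frac{1}{L{\left(-98,b \right)} + y} = \frac{1}{\left(5 - 98\right) + \frac{27437}{2}} = \frac{1}{-93 + \frac{27437}{2}} = \frac{1}{\frac{27251}{2}} = \frac{2}{27251}$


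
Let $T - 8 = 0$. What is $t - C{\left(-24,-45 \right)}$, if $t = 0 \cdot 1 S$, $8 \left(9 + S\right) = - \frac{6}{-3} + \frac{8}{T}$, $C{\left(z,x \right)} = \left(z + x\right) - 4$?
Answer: $73$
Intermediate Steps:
$T = 8$ ($T = 8 + 0 = 8$)
$C{\left(z,x \right)} = -4 + x + z$ ($C{\left(z,x \right)} = \left(x + z\right) - 4 = -4 + x + z$)
$S = - \frac{69}{8}$ ($S = -9 + \frac{- \frac{6}{-3} + \frac{8}{8}}{8} = -9 + \frac{\left(-6\right) \left(- \frac{1}{3}\right) + 8 \cdot \frac{1}{8}}{8} = -9 + \frac{2 + 1}{8} = -9 + \frac{1}{8} \cdot 3 = -9 + \frac{3}{8} = - \frac{69}{8} \approx -8.625$)
$t = 0$ ($t = 0 \cdot 1 \left(- \frac{69}{8}\right) = 0 \left(- \frac{69}{8}\right) = 0$)
$t - C{\left(-24,-45 \right)} = 0 - \left(-4 - 45 - 24\right) = 0 - -73 = 0 + 73 = 73$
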